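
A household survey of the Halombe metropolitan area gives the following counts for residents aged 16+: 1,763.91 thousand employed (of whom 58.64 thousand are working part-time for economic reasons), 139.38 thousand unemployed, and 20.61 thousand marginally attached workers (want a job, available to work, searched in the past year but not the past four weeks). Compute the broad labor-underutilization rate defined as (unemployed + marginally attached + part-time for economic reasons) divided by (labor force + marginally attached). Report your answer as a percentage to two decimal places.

Broad underutilization rate ≈ 11.36%.

Labor force = 1,763.91 + 139.38 = 1,903.29 thousand.
Numerator = 139.38 + 20.61 + 58.64 = 218.63 thousand.
Denominator = 1,903.29 + 20.61 = 1,923.90 thousand.
Broad rate = 218.63 / 1,923.90 = 11.36%.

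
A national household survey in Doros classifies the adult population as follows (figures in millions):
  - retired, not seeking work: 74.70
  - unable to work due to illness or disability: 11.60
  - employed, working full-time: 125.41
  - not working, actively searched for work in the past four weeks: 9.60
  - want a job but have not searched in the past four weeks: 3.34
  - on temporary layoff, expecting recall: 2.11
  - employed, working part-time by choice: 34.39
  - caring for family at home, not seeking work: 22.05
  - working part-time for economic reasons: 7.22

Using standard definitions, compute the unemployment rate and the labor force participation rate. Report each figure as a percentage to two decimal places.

Unemployment rate ≈ 6.55%; labor force participation rate ≈ 61.54%.

Employed = 125.41 + 34.39 + 7.22 = 167.02 million (anyone who worked, including part-time for economic reasons, counts as employed).
Unemployed = 9.60 + 2.11 = 11.71 million (jobless and actively searching, or on temporary layoff).
Labor force = 167.02 + 11.71 = 178.73 million.
Not in labor force = 74.70 + 11.60 + 3.34 + 22.05 = 111.69 million (those not working and not actively searching are outside the labor force — including those who want a job but have given up searching).
Civilian working-age population = 178.73 + 111.69 = 290.42 million.
Unemployment rate = 11.71 / 178.73 = 6.55%.
Labor force participation rate = 178.73 / 290.42 = 61.54%.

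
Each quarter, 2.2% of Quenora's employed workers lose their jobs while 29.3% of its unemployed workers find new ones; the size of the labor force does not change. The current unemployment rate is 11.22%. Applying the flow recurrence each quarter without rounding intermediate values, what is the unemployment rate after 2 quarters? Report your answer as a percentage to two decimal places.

Unemployment rate after two quarters ≈ 8.97%.

With a fixed labor force, u_{t+1} = u_t + s·(1−u_t) − f·u_t = u_t·(1−s−f) + s.
Here 1−s−f = 0.685 and s = 0.022.
u_1 = 0.112200 × 0.685 + 0.022 = 0.098857.
u_2 = 0.098857 × 0.685 + 0.022 = 0.089717.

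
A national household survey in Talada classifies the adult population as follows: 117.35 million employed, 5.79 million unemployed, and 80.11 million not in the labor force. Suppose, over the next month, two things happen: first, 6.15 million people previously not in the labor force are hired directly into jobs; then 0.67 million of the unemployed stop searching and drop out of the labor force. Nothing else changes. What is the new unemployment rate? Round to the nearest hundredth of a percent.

New unemployment rate ≈ 3.98%.

Initially, labor force = 117.35 + 5.79 = 123.14 million, so u = 5.79/123.14 = 4.70%.
After the first change, employed and labor force both rise by 6.15; unemployed unchanged → E = 123.50, U = 5.79, labor force = 129.29 million.
After the second change, unemployed and labor force both fall by 0.67 → E = 123.50, U = 5.12, labor force = 128.62 million.
New unemployment rate = 5.12 / 128.62 = 3.98%.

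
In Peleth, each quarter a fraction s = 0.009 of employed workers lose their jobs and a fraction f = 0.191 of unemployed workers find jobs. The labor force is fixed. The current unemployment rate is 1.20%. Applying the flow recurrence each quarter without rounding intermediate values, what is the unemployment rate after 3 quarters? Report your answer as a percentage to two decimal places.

Unemployment rate after three quarters ≈ 2.81%.

With a fixed labor force, u_{t+1} = u_t + s·(1−u_t) − f·u_t = u_t·(1−s−f) + s.
Here 1−s−f = 0.800 and s = 0.009.
u_1 = 0.012000 × 0.800 + 0.009 = 0.018600.
u_2 = 0.018600 × 0.800 + 0.009 = 0.023880.
u_3 = 0.023880 × 0.800 + 0.009 = 0.028104.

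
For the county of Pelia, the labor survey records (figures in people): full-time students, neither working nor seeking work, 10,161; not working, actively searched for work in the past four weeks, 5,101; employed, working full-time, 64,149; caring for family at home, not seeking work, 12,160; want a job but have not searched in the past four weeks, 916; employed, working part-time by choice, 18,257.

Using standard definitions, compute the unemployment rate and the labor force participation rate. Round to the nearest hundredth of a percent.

Unemployment rate ≈ 5.83%; labor force participation rate ≈ 79.02%.

Employed = 64,149 + 18,257 = 82,406.
Unemployed = 5,101.
Labor force = 82,406 + 5,101 = 87,507.
Not in labor force = 10,161 + 12,160 + 916 = 23,237 (those not working and not actively searching are outside the labor force — including those who want a job but have given up searching).
Civilian working-age population = 87,507 + 23,237 = 110,744.
Unemployment rate = 5,101 / 87,507 = 5.83%.
Labor force participation rate = 87,507 / 110,744 = 79.02%.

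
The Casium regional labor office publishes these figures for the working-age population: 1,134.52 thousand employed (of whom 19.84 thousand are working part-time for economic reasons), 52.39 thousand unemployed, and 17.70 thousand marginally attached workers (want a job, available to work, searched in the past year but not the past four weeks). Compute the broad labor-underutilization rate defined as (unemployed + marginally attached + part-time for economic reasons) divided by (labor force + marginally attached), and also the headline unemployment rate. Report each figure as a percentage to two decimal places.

Labor force = 1,134.52 + 52.39 = 1,186.91 thousand.
Numerator = 52.39 + 17.70 + 19.84 = 89.93 thousand.
Denominator = 1,186.91 + 17.70 = 1,204.61 thousand.
Broad rate = 89.93 / 1,204.61 = 7.47%.
Headline unemployment rate = 52.39 / 1,186.91 = 4.41%.

Broad underutilization rate ≈ 7.47%; headline unemployment rate ≈ 4.41%.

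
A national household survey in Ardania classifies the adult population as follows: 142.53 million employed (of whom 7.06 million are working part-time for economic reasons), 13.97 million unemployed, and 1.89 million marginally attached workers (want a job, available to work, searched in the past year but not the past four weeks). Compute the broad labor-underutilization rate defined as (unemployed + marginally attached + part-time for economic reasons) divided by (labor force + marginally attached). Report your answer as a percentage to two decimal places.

Broad underutilization rate ≈ 14.47%.

Labor force = 142.53 + 13.97 = 156.50 million.
Numerator = 13.97 + 1.89 + 7.06 = 22.92 million.
Denominator = 156.50 + 1.89 = 158.39 million.
Broad rate = 22.92 / 158.39 = 14.47%.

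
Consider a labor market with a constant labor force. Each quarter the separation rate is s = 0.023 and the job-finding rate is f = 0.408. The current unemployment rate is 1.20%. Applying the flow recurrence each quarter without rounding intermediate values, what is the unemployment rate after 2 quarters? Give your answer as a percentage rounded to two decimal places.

Unemployment rate after two quarters ≈ 4.00%.

With a fixed labor force, u_{t+1} = u_t + s·(1−u_t) − f·u_t = u_t·(1−s−f) + s.
Here 1−s−f = 0.569 and s = 0.023.
u_1 = 0.012000 × 0.569 + 0.023 = 0.029828.
u_2 = 0.029828 × 0.569 + 0.023 = 0.039972.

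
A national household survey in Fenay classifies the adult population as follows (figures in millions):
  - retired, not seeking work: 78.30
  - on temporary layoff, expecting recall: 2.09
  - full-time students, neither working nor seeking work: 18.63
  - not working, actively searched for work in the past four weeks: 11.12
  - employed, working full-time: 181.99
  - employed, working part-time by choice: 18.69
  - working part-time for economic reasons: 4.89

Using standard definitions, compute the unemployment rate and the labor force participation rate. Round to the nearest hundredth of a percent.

Employed = 181.99 + 18.69 + 4.89 = 205.57 million (anyone who worked, including part-time for economic reasons, counts as employed).
Unemployed = 2.09 + 11.12 = 13.21 million (jobless and actively searching, or on temporary layoff).
Labor force = 205.57 + 13.21 = 218.78 million.
Not in labor force = 78.30 + 18.63 = 96.93 million (those not working and not actively searching are outside the labor force).
Civilian working-age population = 218.78 + 96.93 = 315.71 million.
Unemployment rate = 13.21 / 218.78 = 6.04%.
Labor force participation rate = 218.78 / 315.71 = 69.30%.

Unemployment rate ≈ 6.04%; labor force participation rate ≈ 69.30%.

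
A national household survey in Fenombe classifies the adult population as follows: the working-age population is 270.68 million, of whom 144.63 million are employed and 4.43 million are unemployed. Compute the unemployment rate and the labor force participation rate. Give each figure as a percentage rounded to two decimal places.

Unemployment rate ≈ 2.97%; labor force participation rate ≈ 55.07%.

Labor force = employed + unemployed = 144.63 + 4.43 = 149.06 million.
Unemployment rate = 4.43 / 149.06 = 2.97%.
Labor force participation rate = 149.06 / 270.68 = 55.07%.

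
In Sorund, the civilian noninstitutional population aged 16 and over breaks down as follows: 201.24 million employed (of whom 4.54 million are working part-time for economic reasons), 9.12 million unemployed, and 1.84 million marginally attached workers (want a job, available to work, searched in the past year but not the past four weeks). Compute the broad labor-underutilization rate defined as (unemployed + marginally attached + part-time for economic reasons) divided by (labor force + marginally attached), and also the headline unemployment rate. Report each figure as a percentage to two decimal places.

Broad underutilization rate ≈ 7.30%; headline unemployment rate ≈ 4.34%.

Labor force = 201.24 + 9.12 = 210.36 million.
Numerator = 9.12 + 1.84 + 4.54 = 15.50 million.
Denominator = 210.36 + 1.84 = 212.20 million.
Broad rate = 15.50 / 212.20 = 7.30%.
Headline unemployment rate = 9.12 / 210.36 = 4.34%.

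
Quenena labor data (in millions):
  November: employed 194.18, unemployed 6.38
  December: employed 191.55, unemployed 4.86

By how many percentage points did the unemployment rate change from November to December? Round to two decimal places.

The unemployment rate changed by −0.71 percentage points.

November: labor force = 194.18 + 6.38 = 200.56; u = 6.38/200.56 = 3.18%.
December: labor force = 191.55 + 4.86 = 196.41; u = 4.86/196.41 = 2.47%.
Change = 2.47% − 3.18% = −0.71 pp.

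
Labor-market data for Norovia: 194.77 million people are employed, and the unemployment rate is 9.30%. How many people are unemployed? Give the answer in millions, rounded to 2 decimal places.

About 19.97 million are unemployed.

Let U be the number unemployed. The labor force is E + U, and U/(E+U) = 0.0930.
So U = 0.0930 × 194.77 / (1 − 0.0930) = 18.1136 / 0.9070 ≈ 19.97 million.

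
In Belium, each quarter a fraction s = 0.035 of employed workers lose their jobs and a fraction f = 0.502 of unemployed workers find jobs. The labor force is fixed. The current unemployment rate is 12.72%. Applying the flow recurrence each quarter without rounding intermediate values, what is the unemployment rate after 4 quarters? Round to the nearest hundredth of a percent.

Unemployment rate after four quarters ≈ 6.80%.

With a fixed labor force, u_{t+1} = u_t + s·(1−u_t) − f·u_t = u_t·(1−s−f) + s.
Here 1−s−f = 0.463 and s = 0.035.
u_1 = 0.127200 × 0.463 + 0.035 = 0.093894.
u_2 = 0.093894 × 0.463 + 0.035 = 0.078473.
u_3 = 0.078473 × 0.463 + 0.035 = 0.071333.
u_4 = 0.071333 × 0.463 + 0.035 = 0.068027.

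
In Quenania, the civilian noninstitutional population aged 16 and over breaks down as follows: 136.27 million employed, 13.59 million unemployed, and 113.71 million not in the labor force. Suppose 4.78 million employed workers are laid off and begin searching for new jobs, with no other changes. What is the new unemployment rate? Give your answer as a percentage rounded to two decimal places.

New unemployment rate ≈ 12.26%.

Initially, labor force = 136.27 + 13.59 = 149.86 million, so u = 13.59/149.86 = 9.07%.
After the change, employed falls and unemployed rises by 4.78; labor force unchanged → E = 131.49, U = 18.37, labor force = 149.86 million.
New unemployment rate = 18.37 / 149.86 = 12.26%.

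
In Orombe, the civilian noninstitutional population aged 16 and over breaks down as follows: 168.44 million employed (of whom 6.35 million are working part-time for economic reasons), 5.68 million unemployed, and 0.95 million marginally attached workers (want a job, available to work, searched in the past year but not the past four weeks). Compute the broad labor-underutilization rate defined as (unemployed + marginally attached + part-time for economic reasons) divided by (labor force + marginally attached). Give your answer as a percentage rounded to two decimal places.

Broad underutilization rate ≈ 7.41%.

Labor force = 168.44 + 5.68 = 174.12 million.
Numerator = 5.68 + 0.95 + 6.35 = 12.98 million.
Denominator = 174.12 + 0.95 = 175.07 million.
Broad rate = 12.98 / 175.07 = 7.41%.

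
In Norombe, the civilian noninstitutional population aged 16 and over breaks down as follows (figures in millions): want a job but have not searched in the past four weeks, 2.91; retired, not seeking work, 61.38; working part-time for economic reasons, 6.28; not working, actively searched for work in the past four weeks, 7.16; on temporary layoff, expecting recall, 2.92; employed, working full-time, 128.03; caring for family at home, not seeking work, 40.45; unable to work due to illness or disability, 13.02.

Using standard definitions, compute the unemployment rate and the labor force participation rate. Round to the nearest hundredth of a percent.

Unemployment rate ≈ 6.98%; labor force participation rate ≈ 55.08%.

Employed = 6.28 + 128.03 = 134.31 million (anyone who worked, including part-time for economic reasons, counts as employed).
Unemployed = 7.16 + 2.92 = 10.08 million (jobless and actively searching, or on temporary layoff).
Labor force = 134.31 + 10.08 = 144.39 million.
Not in labor force = 2.91 + 61.38 + 40.45 + 13.02 = 117.76 million (those not working and not actively searching are outside the labor force — including those who want a job but have given up searching).
Civilian working-age population = 144.39 + 117.76 = 262.15 million.
Unemployment rate = 10.08 / 144.39 = 6.98%.
Labor force participation rate = 144.39 / 262.15 = 55.08%.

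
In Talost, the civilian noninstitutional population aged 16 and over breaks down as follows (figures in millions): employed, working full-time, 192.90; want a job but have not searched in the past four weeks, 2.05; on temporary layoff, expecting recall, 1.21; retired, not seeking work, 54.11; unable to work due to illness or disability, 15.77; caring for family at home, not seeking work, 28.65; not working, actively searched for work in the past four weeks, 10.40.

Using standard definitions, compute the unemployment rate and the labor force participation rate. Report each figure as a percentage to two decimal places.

Unemployment rate ≈ 5.68%; labor force participation rate ≈ 67.03%.

Employed = 192.90 million.
Unemployed = 1.21 + 10.40 = 11.61 million (jobless and actively searching, or on temporary layoff).
Labor force = 192.90 + 11.61 = 204.51 million.
Not in labor force = 2.05 + 54.11 + 15.77 + 28.65 = 100.58 million (those not working and not actively searching are outside the labor force — including those who want a job but have given up searching).
Civilian working-age population = 204.51 + 100.58 = 305.09 million.
Unemployment rate = 11.61 / 204.51 = 5.68%.
Labor force participation rate = 204.51 / 305.09 = 67.03%.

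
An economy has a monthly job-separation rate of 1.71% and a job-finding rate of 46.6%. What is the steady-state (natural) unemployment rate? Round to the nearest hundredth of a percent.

Steady-state unemployment rate ≈ 3.54%.

At steady state the flows balance: s·E = f·U, so U/(E+U) = s/(s+f).
u* = 1.71 / (1.71 + 46.6) = 1.71 / 48.31 = 3.54%.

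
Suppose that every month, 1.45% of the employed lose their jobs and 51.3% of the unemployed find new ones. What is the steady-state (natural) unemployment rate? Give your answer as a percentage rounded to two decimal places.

At steady state the flows balance: s·E = f·U, so U/(E+U) = s/(s+f).
u* = 1.45 / (1.45 + 51.3) = 1.45 / 52.75 = 2.75%.

Steady-state unemployment rate ≈ 2.75%.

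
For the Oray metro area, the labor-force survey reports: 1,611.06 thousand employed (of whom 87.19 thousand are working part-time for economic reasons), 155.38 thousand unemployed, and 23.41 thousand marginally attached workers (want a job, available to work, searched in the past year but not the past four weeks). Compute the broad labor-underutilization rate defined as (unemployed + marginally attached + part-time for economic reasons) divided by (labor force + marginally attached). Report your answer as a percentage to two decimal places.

Broad underutilization rate ≈ 14.86%.

Labor force = 1,611.06 + 155.38 = 1,766.44 thousand.
Numerator = 155.38 + 23.41 + 87.19 = 265.98 thousand.
Denominator = 1,766.44 + 23.41 = 1,789.85 thousand.
Broad rate = 265.98 / 1,789.85 = 14.86%.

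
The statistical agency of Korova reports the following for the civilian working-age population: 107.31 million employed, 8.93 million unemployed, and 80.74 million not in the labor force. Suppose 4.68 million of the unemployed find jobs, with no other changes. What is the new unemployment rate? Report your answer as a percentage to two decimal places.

New unemployment rate ≈ 3.66%.

Initially, labor force = 107.31 + 8.93 = 116.24 million, so u = 8.93/116.24 = 7.68%.
After the change, unemployed falls and employed rises by 4.68; labor force unchanged → E = 111.99, U = 4.25, labor force = 116.24 million.
New unemployment rate = 4.25 / 116.24 = 3.66%.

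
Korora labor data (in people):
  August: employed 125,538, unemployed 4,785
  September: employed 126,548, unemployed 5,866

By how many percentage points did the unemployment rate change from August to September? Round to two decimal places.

The unemployment rate changed by +0.76 percentage points.

August: labor force = 125,538 + 4,785 = 130,323; u = 4,785/130,323 = 3.67%.
September: labor force = 126,548 + 5,866 = 132,414; u = 5,866/132,414 = 4.43%.
Change = 4.43% − 3.67% = +0.76 pp.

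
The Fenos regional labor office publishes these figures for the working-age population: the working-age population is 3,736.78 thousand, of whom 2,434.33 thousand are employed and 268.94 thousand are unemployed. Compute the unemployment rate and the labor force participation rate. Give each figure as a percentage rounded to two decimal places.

Labor force = employed + unemployed = 2,434.33 + 268.94 = 2,703.27 thousand.
Unemployment rate = 268.94 / 2,703.27 = 9.95%.
Labor force participation rate = 2,703.27 / 3,736.78 = 72.34%.

Unemployment rate ≈ 9.95%; labor force participation rate ≈ 72.34%.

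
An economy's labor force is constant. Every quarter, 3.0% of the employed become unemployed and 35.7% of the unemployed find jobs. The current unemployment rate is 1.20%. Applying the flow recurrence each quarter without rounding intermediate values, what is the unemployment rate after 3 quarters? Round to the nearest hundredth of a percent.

Unemployment rate after three quarters ≈ 6.24%.

With a fixed labor force, u_{t+1} = u_t + s·(1−u_t) − f·u_t = u_t·(1−s−f) + s.
Here 1−s−f = 0.613 and s = 0.030.
u_1 = 0.012000 × 0.613 + 0.030 = 0.037356.
u_2 = 0.037356 × 0.613 + 0.030 = 0.052899.
u_3 = 0.052899 × 0.613 + 0.030 = 0.062427.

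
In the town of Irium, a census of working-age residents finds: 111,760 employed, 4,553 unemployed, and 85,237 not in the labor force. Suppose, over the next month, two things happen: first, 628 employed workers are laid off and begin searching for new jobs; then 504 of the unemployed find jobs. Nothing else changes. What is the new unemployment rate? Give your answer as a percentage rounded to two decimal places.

New unemployment rate ≈ 4.02%.

Initially, labor force = 111,760 + 4,553 = 116,313, so u = 4,553/116,313 = 3.91%.
After the first change, employed falls and unemployed rises by 628; labor force unchanged → E = 111,132, U = 5,181, labor force = 116,313.
After the second change, unemployed falls and employed rises by 504; labor force unchanged → E = 111,636, U = 4,677, labor force = 116,313.
New unemployment rate = 4,677 / 116,313 = 4.02%.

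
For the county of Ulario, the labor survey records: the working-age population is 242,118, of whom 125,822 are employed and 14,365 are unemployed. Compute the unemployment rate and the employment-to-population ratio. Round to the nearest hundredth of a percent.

Labor force = employed + unemployed = 125,822 + 14,365 = 140,187.
Unemployment rate = 14,365 / 140,187 = 10.25%.
Employment-population ratio = 125,822 / 242,118 = 51.97%.

Unemployment rate ≈ 10.25%; employment-population ratio ≈ 51.97%.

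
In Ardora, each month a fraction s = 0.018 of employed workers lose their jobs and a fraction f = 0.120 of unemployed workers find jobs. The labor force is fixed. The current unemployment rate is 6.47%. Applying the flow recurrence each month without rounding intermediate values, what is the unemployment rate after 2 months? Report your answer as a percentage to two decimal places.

With a fixed labor force, u_{t+1} = u_t + s·(1−u_t) − f·u_t = u_t·(1−s−f) + s.
Here 1−s−f = 0.862 and s = 0.018.
u_1 = 0.064700 × 0.862 + 0.018 = 0.073771.
u_2 = 0.073771 × 0.862 + 0.018 = 0.081591.

Unemployment rate after two months ≈ 8.16%.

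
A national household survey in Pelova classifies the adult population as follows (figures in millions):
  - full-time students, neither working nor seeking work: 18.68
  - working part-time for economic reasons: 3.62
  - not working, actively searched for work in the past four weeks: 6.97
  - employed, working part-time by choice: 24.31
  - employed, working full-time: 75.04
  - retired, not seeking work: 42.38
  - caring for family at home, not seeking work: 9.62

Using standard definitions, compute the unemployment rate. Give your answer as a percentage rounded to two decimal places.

Employed = 3.62 + 24.31 + 75.04 = 102.97 million (anyone who worked, including part-time for economic reasons, counts as employed).
Unemployed = 6.97 million.
Labor force = 102.97 + 6.97 = 109.94 million.
Unemployment rate = 6.97 / 109.94 = 6.34%.

Unemployment rate ≈ 6.34%.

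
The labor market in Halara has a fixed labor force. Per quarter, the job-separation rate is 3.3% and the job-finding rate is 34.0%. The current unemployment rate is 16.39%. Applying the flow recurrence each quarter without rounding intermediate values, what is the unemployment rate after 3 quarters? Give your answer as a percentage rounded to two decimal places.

Unemployment rate after three quarters ≈ 10.71%.

With a fixed labor force, u_{t+1} = u_t + s·(1−u_t) − f·u_t = u_t·(1−s−f) + s.
Here 1−s−f = 0.627 and s = 0.033.
u_1 = 0.163900 × 0.627 + 0.033 = 0.135765.
u_2 = 0.135765 × 0.627 + 0.033 = 0.118125.
u_3 = 0.118125 × 0.627 + 0.033 = 0.107064.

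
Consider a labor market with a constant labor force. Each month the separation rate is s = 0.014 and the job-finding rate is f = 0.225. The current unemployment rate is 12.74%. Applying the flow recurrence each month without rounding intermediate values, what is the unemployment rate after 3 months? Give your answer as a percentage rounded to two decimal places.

Unemployment rate after three months ≈ 8.89%.

With a fixed labor force, u_{t+1} = u_t + s·(1−u_t) − f·u_t = u_t·(1−s−f) + s.
Here 1−s−f = 0.761 and s = 0.014.
u_1 = 0.127400 × 0.761 + 0.014 = 0.110951.
u_2 = 0.110951 × 0.761 + 0.014 = 0.098434.
u_3 = 0.098434 × 0.761 + 0.014 = 0.088908.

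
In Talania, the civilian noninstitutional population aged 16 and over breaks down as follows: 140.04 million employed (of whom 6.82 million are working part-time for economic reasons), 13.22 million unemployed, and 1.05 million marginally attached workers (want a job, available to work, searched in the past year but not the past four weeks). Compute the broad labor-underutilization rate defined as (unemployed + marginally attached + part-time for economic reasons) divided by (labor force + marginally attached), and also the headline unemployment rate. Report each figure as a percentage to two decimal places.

Labor force = 140.04 + 13.22 = 153.26 million.
Numerator = 13.22 + 1.05 + 6.82 = 21.09 million.
Denominator = 153.26 + 1.05 = 154.31 million.
Broad rate = 21.09 / 154.31 = 13.67%.
Headline unemployment rate = 13.22 / 153.26 = 8.63%.

Broad underutilization rate ≈ 13.67%; headline unemployment rate ≈ 8.63%.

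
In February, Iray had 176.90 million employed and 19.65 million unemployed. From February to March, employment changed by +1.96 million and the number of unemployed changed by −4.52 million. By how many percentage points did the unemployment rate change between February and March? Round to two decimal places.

The unemployment rate changed by −2.20 percentage points.

February: labor force = 176.90 + 19.65 = 196.55; u = 19.65/196.55 = 10.00%.
March: labor force = 178.86 + 15.13 = 193.99; u = 15.13/193.99 = 7.80%.
Change = 7.80% − 10.00% = −2.20 pp.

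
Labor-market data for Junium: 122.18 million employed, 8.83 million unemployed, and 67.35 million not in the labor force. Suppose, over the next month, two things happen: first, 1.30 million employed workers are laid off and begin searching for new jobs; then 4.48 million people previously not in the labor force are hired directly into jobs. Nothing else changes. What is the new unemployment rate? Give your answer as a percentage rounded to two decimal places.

Initially, labor force = 122.18 + 8.83 = 131.01 million, so u = 8.83/131.01 = 6.74%.
After the first change, employed falls and unemployed rises by 1.30; labor force unchanged → E = 120.88, U = 10.13, labor force = 131.01 million.
After the second change, employed and labor force both rise by 4.48; unemployed unchanged → E = 125.36, U = 10.13, labor force = 135.49 million.
New unemployment rate = 10.13 / 135.49 = 7.48%.

New unemployment rate ≈ 7.48%.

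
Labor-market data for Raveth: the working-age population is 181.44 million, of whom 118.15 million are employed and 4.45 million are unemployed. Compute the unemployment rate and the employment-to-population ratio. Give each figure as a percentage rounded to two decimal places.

Unemployment rate ≈ 3.63%; employment-population ratio ≈ 65.12%.

Labor force = employed + unemployed = 118.15 + 4.45 = 122.60 million.
Unemployment rate = 4.45 / 122.60 = 3.63%.
Employment-population ratio = 118.15 / 181.44 = 65.12%.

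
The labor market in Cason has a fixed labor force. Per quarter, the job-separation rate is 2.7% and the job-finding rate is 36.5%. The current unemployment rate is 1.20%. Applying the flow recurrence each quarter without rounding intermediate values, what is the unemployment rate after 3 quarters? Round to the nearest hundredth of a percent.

Unemployment rate after three quarters ≈ 5.61%.

With a fixed labor force, u_{t+1} = u_t + s·(1−u_t) − f·u_t = u_t·(1−s−f) + s.
Here 1−s−f = 0.608 and s = 0.027.
u_1 = 0.012000 × 0.608 + 0.027 = 0.034296.
u_2 = 0.034296 × 0.608 + 0.027 = 0.047852.
u_3 = 0.047852 × 0.608 + 0.027 = 0.056094.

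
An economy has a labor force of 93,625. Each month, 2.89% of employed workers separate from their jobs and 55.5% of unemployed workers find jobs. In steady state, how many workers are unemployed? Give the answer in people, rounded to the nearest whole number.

Steady-state unemployment rate u* = s/(s+f) = 2.89/(2.89+55.5) = 0.049495.
Unemployed = u* × labor force = 0.049495 × 93,625 ≈ 4,634.

About 4,634 are unemployed in steady state.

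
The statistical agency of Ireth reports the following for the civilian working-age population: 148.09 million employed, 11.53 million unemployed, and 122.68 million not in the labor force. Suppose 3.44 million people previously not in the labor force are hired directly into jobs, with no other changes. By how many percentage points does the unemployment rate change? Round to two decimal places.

Initially, labor force = 148.09 + 11.53 = 159.62 million, so u = 11.53/159.62 = 7.22%.
After the change, employed and labor force both rise by 3.44; unemployed unchanged → E = 151.53, U = 11.53, labor force = 163.06 million.
New unemployment rate = 11.53 / 163.06 = 7.07%.
Change = 7.07% − 7.22% = −0.15 percentage points.

The unemployment rate changes by −0.15 percentage points.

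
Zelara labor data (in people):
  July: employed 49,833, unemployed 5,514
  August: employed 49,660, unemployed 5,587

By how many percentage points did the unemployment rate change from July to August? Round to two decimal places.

The unemployment rate changed by +0.15 percentage points.

July: labor force = 49,833 + 5,514 = 55,347; u = 5,514/55,347 = 9.96%.
August: labor force = 49,660 + 5,587 = 55,247; u = 5,587/55,247 = 10.11%.
Change = 10.11% − 9.96% = +0.15 pp.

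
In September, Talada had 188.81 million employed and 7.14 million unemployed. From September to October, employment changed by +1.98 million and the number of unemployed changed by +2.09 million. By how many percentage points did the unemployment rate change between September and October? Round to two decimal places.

The unemployment rate changed by +0.97 percentage points.

September: labor force = 188.81 + 7.14 = 195.95; u = 7.14/195.95 = 3.64%.
October: labor force = 190.79 + 9.23 = 200.02; u = 9.23/200.02 = 4.61%.
Change = 4.61% − 3.64% = +0.97 pp.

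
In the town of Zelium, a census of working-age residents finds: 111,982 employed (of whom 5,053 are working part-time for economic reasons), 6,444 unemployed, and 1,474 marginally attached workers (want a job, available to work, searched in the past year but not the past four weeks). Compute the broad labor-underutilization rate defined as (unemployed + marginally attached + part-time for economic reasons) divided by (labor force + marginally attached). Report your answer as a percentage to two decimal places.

Labor force = 111,982 + 6,444 = 118,426.
Numerator = 6,444 + 1,474 + 5,053 = 12,971.
Denominator = 118,426 + 1,474 = 119,900.
Broad rate = 12,971 / 119,900 = 10.82%.

Broad underutilization rate ≈ 10.82%.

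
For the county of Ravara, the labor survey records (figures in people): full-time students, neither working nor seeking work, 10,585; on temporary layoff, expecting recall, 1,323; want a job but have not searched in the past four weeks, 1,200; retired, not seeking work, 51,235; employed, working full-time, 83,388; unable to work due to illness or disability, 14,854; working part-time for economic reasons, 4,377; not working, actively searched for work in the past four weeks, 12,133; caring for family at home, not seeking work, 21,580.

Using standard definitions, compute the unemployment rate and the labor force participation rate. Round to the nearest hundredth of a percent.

Unemployment rate ≈ 13.29%; labor force participation rate ≈ 50.44%.

Employed = 83,388 + 4,377 = 87,765 (anyone who worked, including part-time for economic reasons, counts as employed).
Unemployed = 1,323 + 12,133 = 13,456 (jobless and actively searching, or on temporary layoff).
Labor force = 87,765 + 13,456 = 101,221.
Not in labor force = 10,585 + 1,200 + 51,235 + 14,854 + 21,580 = 99,454 (those not working and not actively searching are outside the labor force — including those who want a job but have given up searching).
Civilian working-age population = 101,221 + 99,454 = 200,675.
Unemployment rate = 13,456 / 101,221 = 13.29%.
Labor force participation rate = 101,221 / 200,675 = 50.44%.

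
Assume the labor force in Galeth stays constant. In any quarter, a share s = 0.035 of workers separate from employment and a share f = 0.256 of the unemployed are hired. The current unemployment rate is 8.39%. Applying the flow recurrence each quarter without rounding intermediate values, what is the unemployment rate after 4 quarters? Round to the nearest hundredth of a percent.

Unemployment rate after four quarters ≈ 11.11%.

With a fixed labor force, u_{t+1} = u_t + s·(1−u_t) − f·u_t = u_t·(1−s−f) + s.
Here 1−s−f = 0.709 and s = 0.035.
u_1 = 0.083900 × 0.709 + 0.035 = 0.094485.
u_2 = 0.094485 × 0.709 + 0.035 = 0.101990.
u_3 = 0.101990 × 0.709 + 0.035 = 0.107311.
u_4 = 0.107311 × 0.709 + 0.035 = 0.111083.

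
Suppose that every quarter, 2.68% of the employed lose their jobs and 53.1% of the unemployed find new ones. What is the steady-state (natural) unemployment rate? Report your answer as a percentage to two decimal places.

Steady-state unemployment rate ≈ 4.80%.

At steady state the flows balance: s·E = f·U, so U/(E+U) = s/(s+f).
u* = 2.68 / (2.68 + 53.1) = 2.68 / 55.78 = 4.80%.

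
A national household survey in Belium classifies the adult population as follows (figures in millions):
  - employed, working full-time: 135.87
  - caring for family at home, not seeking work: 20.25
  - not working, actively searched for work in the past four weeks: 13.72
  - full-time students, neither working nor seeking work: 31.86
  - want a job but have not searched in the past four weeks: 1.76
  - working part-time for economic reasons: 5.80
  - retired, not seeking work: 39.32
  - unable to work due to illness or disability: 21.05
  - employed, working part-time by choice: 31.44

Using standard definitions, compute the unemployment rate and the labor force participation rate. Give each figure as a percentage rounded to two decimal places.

Unemployment rate ≈ 7.34%; labor force participation rate ≈ 62.06%.

Employed = 135.87 + 5.80 + 31.44 = 173.11 million (anyone who worked, including part-time for economic reasons, counts as employed).
Unemployed = 13.72 million.
Labor force = 173.11 + 13.72 = 186.83 million.
Not in labor force = 20.25 + 31.86 + 1.76 + 39.32 + 21.05 = 114.24 million (those not working and not actively searching are outside the labor force — including those who want a job but have given up searching).
Civilian working-age population = 186.83 + 114.24 = 301.07 million.
Unemployment rate = 13.72 / 186.83 = 7.34%.
Labor force participation rate = 186.83 / 301.07 = 62.06%.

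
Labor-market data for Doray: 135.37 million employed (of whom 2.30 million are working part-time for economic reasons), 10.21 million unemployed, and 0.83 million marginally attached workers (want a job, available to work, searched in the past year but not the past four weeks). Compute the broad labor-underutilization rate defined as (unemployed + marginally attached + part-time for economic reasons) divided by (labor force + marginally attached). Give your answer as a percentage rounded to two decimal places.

Broad underutilization rate ≈ 9.11%.

Labor force = 135.37 + 10.21 = 145.58 million.
Numerator = 10.21 + 0.83 + 2.30 = 13.34 million.
Denominator = 145.58 + 0.83 = 146.41 million.
Broad rate = 13.34 / 146.41 = 9.11%.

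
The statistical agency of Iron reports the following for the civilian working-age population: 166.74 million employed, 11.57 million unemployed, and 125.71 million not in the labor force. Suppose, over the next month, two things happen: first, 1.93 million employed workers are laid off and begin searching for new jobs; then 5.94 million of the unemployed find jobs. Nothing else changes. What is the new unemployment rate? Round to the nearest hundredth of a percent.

New unemployment rate ≈ 4.24%.

Initially, labor force = 166.74 + 11.57 = 178.31 million, so u = 11.57/178.31 = 6.49%.
After the first change, employed falls and unemployed rises by 1.93; labor force unchanged → E = 164.81, U = 13.50, labor force = 178.31 million.
After the second change, unemployed falls and employed rises by 5.94; labor force unchanged → E = 170.75, U = 7.56, labor force = 178.31 million.
New unemployment rate = 7.56 / 178.31 = 4.24%.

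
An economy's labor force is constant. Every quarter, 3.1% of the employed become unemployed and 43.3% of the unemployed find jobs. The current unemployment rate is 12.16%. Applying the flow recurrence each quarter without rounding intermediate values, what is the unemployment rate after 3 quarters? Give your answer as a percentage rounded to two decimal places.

With a fixed labor force, u_{t+1} = u_t + s·(1−u_t) − f·u_t = u_t·(1−s−f) + s.
Here 1−s−f = 0.536 and s = 0.031.
u_1 = 0.121600 × 0.536 + 0.031 = 0.096178.
u_2 = 0.096178 × 0.536 + 0.031 = 0.082551.
u_3 = 0.082551 × 0.536 + 0.031 = 0.075247.

Unemployment rate after three quarters ≈ 7.52%.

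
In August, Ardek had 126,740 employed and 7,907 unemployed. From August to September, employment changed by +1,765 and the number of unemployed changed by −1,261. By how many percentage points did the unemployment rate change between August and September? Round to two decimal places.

August: labor force = 126,740 + 7,907 = 134,647; u = 7,907/134,647 = 5.87%.
September: labor force = 128,505 + 6,646 = 135,151; u = 6,646/135,151 = 4.92%.
Change = 4.92% − 5.87% = −0.95 pp.

The unemployment rate changed by −0.95 percentage points.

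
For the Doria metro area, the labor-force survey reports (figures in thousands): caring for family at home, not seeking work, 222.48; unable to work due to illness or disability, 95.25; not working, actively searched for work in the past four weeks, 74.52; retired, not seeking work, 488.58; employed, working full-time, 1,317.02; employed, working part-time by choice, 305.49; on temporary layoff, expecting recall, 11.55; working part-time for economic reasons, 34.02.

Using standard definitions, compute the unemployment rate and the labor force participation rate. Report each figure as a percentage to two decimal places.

Unemployment rate ≈ 4.94%; labor force participation rate ≈ 68.37%.

Employed = 1,317.02 + 305.49 + 34.02 = 1,656.53 thousand (anyone who worked, including part-time for economic reasons, counts as employed).
Unemployed = 74.52 + 11.55 = 86.07 thousand (jobless and actively searching, or on temporary layoff).
Labor force = 1,656.53 + 86.07 = 1,742.60 thousand.
Not in labor force = 222.48 + 95.25 + 488.58 = 806.31 thousand (those not working and not actively searching are outside the labor force).
Civilian working-age population = 1,742.60 + 806.31 = 2,548.91 thousand.
Unemployment rate = 86.07 / 1,742.60 = 4.94%.
Labor force participation rate = 1,742.60 / 2,548.91 = 68.37%.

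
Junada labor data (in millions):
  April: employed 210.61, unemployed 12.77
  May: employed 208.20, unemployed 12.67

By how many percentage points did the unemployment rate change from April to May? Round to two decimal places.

April: labor force = 210.61 + 12.77 = 223.38; u = 12.77/223.38 = 5.72%.
May: labor force = 208.20 + 12.67 = 220.87; u = 12.67/220.87 = 5.74%.
Change = 5.74% − 5.72% = +0.02 pp.

The unemployment rate changed by +0.02 percentage points.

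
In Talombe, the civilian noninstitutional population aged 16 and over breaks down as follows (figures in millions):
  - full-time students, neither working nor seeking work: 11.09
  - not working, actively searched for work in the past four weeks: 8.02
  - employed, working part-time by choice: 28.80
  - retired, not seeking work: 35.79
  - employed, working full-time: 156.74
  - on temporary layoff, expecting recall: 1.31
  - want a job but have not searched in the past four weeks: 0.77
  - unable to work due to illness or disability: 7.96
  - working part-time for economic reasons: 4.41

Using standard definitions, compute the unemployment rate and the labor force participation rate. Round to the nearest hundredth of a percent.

Employed = 28.80 + 156.74 + 4.41 = 189.95 million (anyone who worked, including part-time for economic reasons, counts as employed).
Unemployed = 8.02 + 1.31 = 9.33 million (jobless and actively searching, or on temporary layoff).
Labor force = 189.95 + 9.33 = 199.28 million.
Not in labor force = 11.09 + 35.79 + 0.77 + 7.96 = 55.61 million (those not working and not actively searching are outside the labor force — including those who want a job but have given up searching).
Civilian working-age population = 199.28 + 55.61 = 254.89 million.
Unemployment rate = 9.33 / 199.28 = 4.68%.
Labor force participation rate = 199.28 / 254.89 = 78.18%.

Unemployment rate ≈ 4.68%; labor force participation rate ≈ 78.18%.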